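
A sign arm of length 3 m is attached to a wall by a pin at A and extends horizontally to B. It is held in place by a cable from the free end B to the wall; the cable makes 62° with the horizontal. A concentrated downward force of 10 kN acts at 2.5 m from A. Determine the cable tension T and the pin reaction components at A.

T = 9.438 kN, A_x = 4.431 kN, A_y = 1.667 kN

ΣM about A: T·sin62°·3 − 10·2.5 = 0 → T = 25/(3·0.882948) = 9.43808 ≈ 9.438 kN.
ΣF_x = 0: A_x − T·cos62° = 0 → A_x = 9.43808 × 0.469472 = 4.431 kN.
ΣF_y = 0: A_y + T·sin62° − 10 = 0 → A_y = 10 − 9.43808 × 0.882948 = 1.667 kN.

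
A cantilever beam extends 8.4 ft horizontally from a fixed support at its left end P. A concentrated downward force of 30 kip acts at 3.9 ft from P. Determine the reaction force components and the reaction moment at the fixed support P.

ΣF_x = 0: P_x = 0.
ΣF_y = 0: P_y − 30 = 0 → P_y = 30.00 kip.
ΣM about P: M_P − 30·3.9 = 0 → M_P = 117.0 kip·ft.

P_x = 0, P_y = 30.00 kip, M_P = 117.0 kip·ft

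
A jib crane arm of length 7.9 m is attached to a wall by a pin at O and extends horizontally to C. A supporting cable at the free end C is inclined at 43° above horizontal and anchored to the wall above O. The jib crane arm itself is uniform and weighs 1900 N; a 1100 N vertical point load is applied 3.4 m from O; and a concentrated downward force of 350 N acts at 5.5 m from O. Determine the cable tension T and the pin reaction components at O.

T = 2444 N, O_x = 1788 N, O_y = 1683 N

ΣM about O: T·sin43°·7.9 − 1900·3.95 − 1100·3.4 − 350·5.5 = 0 → T = 13170/(7.9·0.681998) = 2444.42 ≈ 2444 N.
ΣF_x = 0: O_x − T·cos43° = 0 → O_x = 2444.42 × 0.731354 = 1788 N.
ΣF_y = 0: O_y + T·sin43° − 1900 − 1100 − 350 = 0 → O_y = 3350 − 2444.42 × 0.681998 = 1683 N.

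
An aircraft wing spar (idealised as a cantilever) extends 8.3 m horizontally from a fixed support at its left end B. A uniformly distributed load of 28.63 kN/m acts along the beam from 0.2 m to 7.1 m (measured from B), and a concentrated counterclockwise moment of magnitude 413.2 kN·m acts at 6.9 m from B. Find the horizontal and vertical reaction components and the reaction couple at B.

B_x = 0, B_y = 197.5 kN, M_B = 307.8 kN·m

Resultant of the distributed load: 28.63 × 6.9 = 197.547 kN at 3.65 m from B.
ΣF_x = 0: B_x = 0.
ΣF_y = 0: B_y − 28.63·6.9 = 0 → B_y = 197.5 kN.
ΣM about B: M_B − (28.63·6.9)·3.65 + 413.2 = 0 → M_B = 307.8 kN·m.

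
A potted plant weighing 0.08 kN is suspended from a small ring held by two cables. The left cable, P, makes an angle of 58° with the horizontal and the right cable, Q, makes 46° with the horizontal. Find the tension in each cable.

ΣF_x = 0: −T_P·cos58° + T_Q·cos46° = 0 → T_Q = 0.762849·T_P.
ΣF_y = 0: T_P·sin58° + T_Q·sin46° = 0.08.
Substitute: T_P·(0.848048 + 0.762849·0.71934) = 0.08 → T_P = 0.0572739 ≈ 0.05727 kN.
Then T_Q = 0.762849 × 0.0572739 = 0.04369 kN.

T_P = 0.05727 kN, T_Q = 0.04369 kN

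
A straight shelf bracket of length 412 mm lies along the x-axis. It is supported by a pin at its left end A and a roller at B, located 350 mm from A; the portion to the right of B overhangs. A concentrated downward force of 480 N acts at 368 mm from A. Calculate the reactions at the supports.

ΣM about A: B_y·350 − 480·368 = 0 → B_y = 176640/350 = 504.686 ≈ 504.7 N.
ΣF_y = 0: A_y + 504.686 − 480 = 0 → A_y = -24.69 N.
ΣF_x = 0: no horizontal applied forces, so A_x = 0.

A_x = 0, A_y = -24.69 N, B_y = 504.7 N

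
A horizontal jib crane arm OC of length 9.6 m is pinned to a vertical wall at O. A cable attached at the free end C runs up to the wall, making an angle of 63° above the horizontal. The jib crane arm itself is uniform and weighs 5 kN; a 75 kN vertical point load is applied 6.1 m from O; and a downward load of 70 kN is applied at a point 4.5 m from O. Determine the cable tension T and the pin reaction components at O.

ΣM about O: T·sin63°·9.6 − 5·4.8 − 75·6.1 − 70·4.5 = 0 → T = 796.5/(9.6·0.891007) = 93.118 ≈ 93.12 kN.
ΣF_x = 0: O_x − T·cos63° = 0 → O_x = 93.118 × 0.45399 = 42.27 kN.
ΣF_y = 0: O_y + T·sin63° − 5 − 75 − 70 = 0 → O_y = 150 − 93.118 × 0.891007 = 67.03 kN.

T = 93.12 kN, O_x = 42.27 kN, O_y = 67.03 kN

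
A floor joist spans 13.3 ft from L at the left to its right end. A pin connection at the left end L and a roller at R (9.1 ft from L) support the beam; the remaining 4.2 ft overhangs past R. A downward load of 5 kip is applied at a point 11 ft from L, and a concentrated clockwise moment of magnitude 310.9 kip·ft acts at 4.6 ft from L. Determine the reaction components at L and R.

L_x = 0, L_y = -35.21 kip, R_y = 40.21 kip

Moments about L: R_y·9.1 − 5·11 − 310.9 = 0 → R_y = 365.9/9.1 = 40.2088 ≈ 40.21 kip.
ΣF_y = 0: L_y + 40.2088 − 5 = 0 → L_y = -35.21 kip.
ΣF_x = 0: no horizontal applied forces, so L_x = 0.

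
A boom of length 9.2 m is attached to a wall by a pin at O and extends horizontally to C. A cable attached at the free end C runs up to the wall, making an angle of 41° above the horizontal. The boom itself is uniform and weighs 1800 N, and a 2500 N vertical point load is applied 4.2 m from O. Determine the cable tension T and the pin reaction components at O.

ΣM about O: T·sin41°·9.2 − 1800·4.6 − 2500·4.2 = 0 → T = 18780/(9.2·0.656059) = 3111.46 ≈ 3111 N.
ΣF_x = 0: O_x − T·cos41° = 0 → O_x = 3111.46 × 0.75471 = 2348 N.
ΣF_y = 0: O_y + T·sin41° − 1800 − 2500 = 0 → O_y = 4300 − 3111.46 × 0.656059 = 2259 N.

T = 3111 N, O_x = 2348 N, O_y = 2259 N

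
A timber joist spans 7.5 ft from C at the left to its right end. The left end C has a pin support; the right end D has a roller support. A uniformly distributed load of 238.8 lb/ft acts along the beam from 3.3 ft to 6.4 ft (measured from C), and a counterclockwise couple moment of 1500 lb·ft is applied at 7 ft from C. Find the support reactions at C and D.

Resultant of the distributed load: 238.8 × 3.1 = 740.28 lb at 4.85 ft from C.
Moments about C: D_y·7.5 − (238.8·3.1)·4.85 + 1500 = 0 → D_y = 2090.358/7.5 = 278.714 ≈ 278.7 lb.
ΣF_y = 0: C_y + 278.714 − 238.8·3.1 = 0 → C_y = 461.6 lb.
ΣF_x = 0: no horizontal applied forces, so C_x = 0.

C_x = 0, C_y = 461.6 lb, D_y = 278.7 lb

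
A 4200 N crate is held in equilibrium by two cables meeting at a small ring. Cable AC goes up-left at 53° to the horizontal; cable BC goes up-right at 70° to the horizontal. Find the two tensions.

ΣF_x = 0: −T_AC·cos53° + T_BC·cos70° = 0 → T_BC = 1.75959·T_AC.
ΣF_y = 0: T_AC·sin53° + T_BC·sin70° = 4200.
Substitute: T_AC·(0.798636 + 1.75959·0.939693) = 4200 → T_AC = 1712.81 ≈ 1713 N.
Then T_BC = 1.75959 × 1712.81 = 3014 N.

T_AC = 1713 N, T_BC = 3014 N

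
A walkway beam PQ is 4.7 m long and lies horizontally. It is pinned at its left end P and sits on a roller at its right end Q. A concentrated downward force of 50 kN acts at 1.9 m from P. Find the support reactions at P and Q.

ΣM about P: Q_y·4.7 − 50·1.9 = 0 → Q_y = 95/4.7 = 20.2128 ≈ 20.21 kN.
ΣF_y = 0: P_y + 20.2128 − 50 = 0 → P_y = 29.79 kN.
ΣF_x = 0: no horizontal applied forces, so P_x = 0.

P_x = 0, P_y = 29.79 kN, Q_y = 20.21 kN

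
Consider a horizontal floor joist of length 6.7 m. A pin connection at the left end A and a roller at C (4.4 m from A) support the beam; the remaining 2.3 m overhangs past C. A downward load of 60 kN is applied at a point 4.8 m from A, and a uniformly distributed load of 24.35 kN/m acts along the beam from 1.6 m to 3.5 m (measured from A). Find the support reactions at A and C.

A_x = 0, A_y = 14.00 kN, C_y = 92.27 kN

Resultant of the distributed load: 24.35 × 1.9 = 46.265 kN at 2.55 m from A.
Moments about A: C_y·4.4 − 60·4.8 − (24.35·1.9)·2.55 = 0 → C_y = 405.97575/4.4 = 92.2672 ≈ 92.27 kN.
ΣF_y = 0: A_y + 92.2672 − 60 − 24.35·1.9 = 0 → A_y = 14.00 kN.
ΣF_x = 0: no horizontal applied forces, so A_x = 0.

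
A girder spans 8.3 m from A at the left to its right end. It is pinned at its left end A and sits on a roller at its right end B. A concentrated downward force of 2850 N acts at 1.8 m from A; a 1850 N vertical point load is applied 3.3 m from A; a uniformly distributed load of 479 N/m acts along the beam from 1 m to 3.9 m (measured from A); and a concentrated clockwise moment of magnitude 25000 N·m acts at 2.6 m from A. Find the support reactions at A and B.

Resultant of the distributed load: 479 × 2.9 = 1389.1 N at 2.45 m from A.
Moments about A: B_y·8.3 − 2850·1.8 − 1850·3.3 − (479·2.9)·2.45 − 25000 = 0 → B_y = 39638.295/8.3 = 4775.7 ≈ 4776 N.
ΣF_y = 0: A_y + 4775.7 − 2850 − 1850 − 479·2.9 = 0 → A_y = 1313 N.
ΣF_x = 0: no horizontal applied forces, so A_x = 0.

A_x = 0, A_y = 1313 N, B_y = 4776 N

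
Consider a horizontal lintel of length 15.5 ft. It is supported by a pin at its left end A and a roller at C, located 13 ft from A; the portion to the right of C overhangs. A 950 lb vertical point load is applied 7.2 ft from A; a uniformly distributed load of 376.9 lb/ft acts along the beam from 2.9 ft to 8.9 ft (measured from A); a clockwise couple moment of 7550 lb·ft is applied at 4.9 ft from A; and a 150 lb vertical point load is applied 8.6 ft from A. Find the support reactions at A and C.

A_x = 0, A_y = 1129 lb, C_y = 2232 lb

Resultant of the distributed load: 376.9 × 6 = 2261.4 lb at 5.9 ft from A.
ΣM about A: C_y·13 − 950·7.2 − (376.9·6)·5.9 − 7550 − 150·8.6 = 0 → C_y = 29022.26/13 = 2232.48 ≈ 2232 lb.
ΣF_y = 0: A_y + 2232.48 − 950 − 376.9·6 − 150 = 0 → A_y = 1129 lb.
ΣF_x = 0: no horizontal applied forces, so A_x = 0.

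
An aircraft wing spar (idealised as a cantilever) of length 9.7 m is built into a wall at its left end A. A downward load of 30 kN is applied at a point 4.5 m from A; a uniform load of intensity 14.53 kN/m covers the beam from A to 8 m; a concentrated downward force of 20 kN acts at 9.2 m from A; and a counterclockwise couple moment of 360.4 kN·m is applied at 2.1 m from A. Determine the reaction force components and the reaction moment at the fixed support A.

A_x = 0, A_y = 166.2 kN, M_A = 423.6 kN·m

Resultant of the distributed load: 14.53 × 8 = 116.24 kN at 4 m from A.
ΣF_x = 0: A_x = 0.
ΣF_y = 0: A_y − 30 − 14.53·8 − 20 = 0 → A_y = 166.2 kN.
ΣM about A: M_A − 30·4.5 − (14.53·8)·4 − 20·9.2 + 360.4 = 0 → M_A = 423.6 kN·m.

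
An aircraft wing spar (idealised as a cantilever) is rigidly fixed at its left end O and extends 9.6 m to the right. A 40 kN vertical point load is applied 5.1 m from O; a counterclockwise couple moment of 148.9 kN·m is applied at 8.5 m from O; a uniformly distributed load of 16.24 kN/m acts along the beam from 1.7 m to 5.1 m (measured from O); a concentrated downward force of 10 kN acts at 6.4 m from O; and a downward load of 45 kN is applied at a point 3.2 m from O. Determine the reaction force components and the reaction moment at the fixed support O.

Resultant of the distributed load: 16.24 × 3.4 = 55.216 kN at 3.4 m from O.
ΣF_x = 0: O_x = 0.
ΣF_y = 0: O_y − 40 − 16.24·3.4 − 10 − 45 = 0 → O_y = 150.2 kN.
ΣM about O: M_O − 40·5.1 + 148.9 − (16.24·3.4)·3.4 − 10·6.4 − 45·3.2 = 0 → M_O = 450.8 kN·m.

O_x = 0, O_y = 150.2 kN, M_O = 450.8 kN·m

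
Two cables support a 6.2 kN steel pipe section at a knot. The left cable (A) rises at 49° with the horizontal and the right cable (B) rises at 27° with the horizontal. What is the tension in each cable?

ΣF_x = 0: −T_A·cos49° + T_B·cos27° = 0 → T_B = 0.736312·T_A.
ΣF_y = 0: T_A·sin49° + T_B·sin27° = 6.2.
Substitute: T_A·(0.75471 + 0.736312·0.45399) = 6.2 → T_A = 5.69336 ≈ 5.693 kN.
Then T_B = 0.736312 × 5.69336 = 4.192 kN.

T_A = 5.693 kN, T_B = 4.192 kN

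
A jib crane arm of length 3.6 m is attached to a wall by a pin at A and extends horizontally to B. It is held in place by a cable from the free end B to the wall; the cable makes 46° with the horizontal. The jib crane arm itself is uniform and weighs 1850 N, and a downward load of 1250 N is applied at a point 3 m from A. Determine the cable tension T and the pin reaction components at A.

ΣM about A: T·sin46°·3.6 − 1850·1.8 − 1250·3 = 0 → T = 7080/(3.6·0.71934) = 2733.99 ≈ 2734 N.
ΣF_x = 0: A_x − T·cos46° = 0 → A_x = 2733.99 × 0.694658 = 1899 N.
ΣF_y = 0: A_y + T·sin46° − 1850 − 1250 = 0 → A_y = 3100 − 2733.99 × 0.71934 = 1133 N.

T = 2734 N, A_x = 1899 N, A_y = 1133 N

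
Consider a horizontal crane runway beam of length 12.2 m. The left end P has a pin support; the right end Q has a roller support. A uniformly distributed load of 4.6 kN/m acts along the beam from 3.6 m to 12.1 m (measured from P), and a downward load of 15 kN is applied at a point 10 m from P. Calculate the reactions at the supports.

Resultant of the distributed load: 4.6 × 8.5 = 39.1 kN at 7.85 m from P.
Taking moments about P: Q_y·12.2 − (4.6·8.5)·7.85 − 15·10 = 0 → Q_y = 456.935/12.2 = 37.4537 ≈ 37.45 kN.
ΣF_y = 0: P_y + 37.4537 − 4.6·8.5 − 15 = 0 → P_y = 16.65 kN.
ΣF_x = 0: no horizontal applied forces, so P_x = 0.

P_x = 0, P_y = 16.65 kN, Q_y = 37.45 kN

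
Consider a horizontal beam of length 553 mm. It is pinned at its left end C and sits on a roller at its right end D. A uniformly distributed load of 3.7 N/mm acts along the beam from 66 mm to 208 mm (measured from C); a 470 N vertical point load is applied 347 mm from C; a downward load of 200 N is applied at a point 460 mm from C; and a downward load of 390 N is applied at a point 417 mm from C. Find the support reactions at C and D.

C_x = 0, C_y = 699.9 N, D_y = 885.5 N

Resultant of the distributed load: 3.7 × 142 = 525.4 N at 137 mm from C.
Taking moments about C: D_y·553 − (3.7·142)·137 − 470·347 − 200·460 − 390·417 = 0 → D_y = 489699.8/553 = 885.533 ≈ 885.5 N.
ΣF_y = 0: C_y + 885.533 − 3.7·142 − 470 − 200 − 390 = 0 → C_y = 699.9 N.
ΣF_x = 0: no horizontal applied forces, so C_x = 0.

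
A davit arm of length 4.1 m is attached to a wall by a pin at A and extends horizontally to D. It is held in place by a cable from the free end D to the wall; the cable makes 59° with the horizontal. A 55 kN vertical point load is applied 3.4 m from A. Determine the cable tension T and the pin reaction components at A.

T = 53.21 kN, A_x = 27.41 kN, A_y = 9.390 kN

ΣM about A: T·sin59°·4.1 − 55·3.4 = 0 → T = 187/(4.1·0.857167) = 53.2099 ≈ 53.21 kN.
ΣF_x = 0: A_x − T·cos59° = 0 → A_x = 53.2099 × 0.515038 = 27.41 kN.
ΣF_y = 0: A_y + T·sin59° − 55 = 0 → A_y = 55 − 53.2099 × 0.857167 = 9.390 kN.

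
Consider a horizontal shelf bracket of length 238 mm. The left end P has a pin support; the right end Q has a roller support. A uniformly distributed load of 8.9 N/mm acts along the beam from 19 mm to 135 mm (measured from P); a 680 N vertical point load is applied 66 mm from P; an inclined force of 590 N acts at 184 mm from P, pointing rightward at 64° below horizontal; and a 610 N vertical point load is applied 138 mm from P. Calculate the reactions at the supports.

P_x = -258.6 N, P_y = 1566 N, Q_y = 1286 N

Resultant of the distributed load: 8.9 × 116 = 1032.4 N at 77 mm from P.
Moments about P: Q_y·238 − (8.9·116)·77 − 680·66 − 590·sin64°·184 − 610·138 = 0 → Q_y = 306128/238 = 1286.25 ≈ 1286 N.
ΣF_y = 0: P_y + 1286.25 − 8.9·116 − 680 − 590·sin64° − 610 = 0 → P_y = 1566 N.
ΣF_x = 0: P_x + 590·cos64° = 0 → P_x = -258.6 N.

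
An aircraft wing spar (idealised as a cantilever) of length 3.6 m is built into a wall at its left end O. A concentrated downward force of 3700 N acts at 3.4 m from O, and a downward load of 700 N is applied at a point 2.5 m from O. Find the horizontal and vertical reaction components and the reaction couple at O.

ΣF_x = 0: O_x = 0.
ΣF_y = 0: O_y − 3700 − 700 = 0 → O_y = 4400 N.
ΣM about O: M_O − 3700·3.4 − 700·2.5 = 0 → M_O = 14330 N·m.

O_x = 0, O_y = 4400 N, M_O = 14330 N·m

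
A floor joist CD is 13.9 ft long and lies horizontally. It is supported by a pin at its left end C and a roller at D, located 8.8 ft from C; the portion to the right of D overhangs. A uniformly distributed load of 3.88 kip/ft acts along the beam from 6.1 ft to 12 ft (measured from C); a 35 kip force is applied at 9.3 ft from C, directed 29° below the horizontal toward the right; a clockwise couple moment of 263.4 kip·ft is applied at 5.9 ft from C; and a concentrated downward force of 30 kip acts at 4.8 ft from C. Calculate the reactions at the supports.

C_x = -30.61 kip, C_y = -17.91 kip, D_y = 87.77 kip

Resultant of the distributed load: 3.88 × 5.9 = 22.892 kip at 9.05 ft from C.
Moments about C: D_y·8.8 − (3.88·5.9)·9.05 − 35·sin29°·9.3 − 263.4 − 30·4.8 = 0 → D_y = 772.378/8.8 = 87.7702 ≈ 87.77 kip.
ΣF_y = 0: C_y + 87.7702 − 3.88·5.9 − 35·sin29° − 30 = 0 → C_y = -17.91 kip.
ΣF_x = 0: C_x + 35·cos29° = 0 → C_x = -30.61 kip.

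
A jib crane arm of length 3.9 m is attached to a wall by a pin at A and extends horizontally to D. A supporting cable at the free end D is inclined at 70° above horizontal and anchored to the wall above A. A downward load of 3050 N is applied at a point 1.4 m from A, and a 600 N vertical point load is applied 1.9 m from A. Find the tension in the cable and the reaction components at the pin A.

T = 1476 N, A_x = 504.9 N, A_y = 2263 N

ΣM about A: T·sin70°·3.9 − 3050·1.4 − 600·1.9 = 0 → T = 5410/(3.9·0.939693) = 1476.2 ≈ 1476 N.
ΣF_x = 0: A_x − T·cos70° = 0 → A_x = 1476.2 × 0.34202 = 504.9 N.
ΣF_y = 0: A_y + T·sin70° − 3050 − 600 = 0 → A_y = 3650 − 1476.2 × 0.939693 = 2263 N.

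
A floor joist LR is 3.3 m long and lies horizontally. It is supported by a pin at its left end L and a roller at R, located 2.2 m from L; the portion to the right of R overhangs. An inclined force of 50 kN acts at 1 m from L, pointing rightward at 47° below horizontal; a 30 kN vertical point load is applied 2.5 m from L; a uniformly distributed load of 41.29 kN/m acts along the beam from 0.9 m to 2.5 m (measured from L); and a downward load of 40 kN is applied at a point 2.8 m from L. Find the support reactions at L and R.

Resultant of the distributed load: 41.29 × 1.6 = 66.064 kN at 1.7 m from L.
Taking moments about L: R_y·2.2 − 50·sin47°·1 − 30·2.5 − (41.29·1.6)·1.7 − 40·2.8 = 0 → R_y = 335.876/2.2 = 152.671 ≈ 152.7 kN.
ΣF_y = 0: L_y + 152.671 − 50·sin47° − 30 − 41.29·1.6 − 40 = 0 → L_y = 19.96 kN.
ΣF_x = 0: L_x + 50·cos47° = 0 → L_x = -34.10 kN.

L_x = -34.10 kN, L_y = 19.96 kN, R_y = 152.7 kN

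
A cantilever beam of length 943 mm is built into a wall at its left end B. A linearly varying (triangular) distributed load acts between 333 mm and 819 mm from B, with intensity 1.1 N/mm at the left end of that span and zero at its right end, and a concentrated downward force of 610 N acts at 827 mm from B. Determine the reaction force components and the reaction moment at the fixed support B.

Resultant of the triangular load: ½ × 1.1 × 486 = 267.3 N, acting at 495 mm from B (one-third of the span from the peak).
ΣF_x = 0: B_x = 0.
ΣF_y = 0: B_y − ½·1.1·486 − 610 = 0 → B_y = 877.3 N.
ΣM about B: M_B − (½·1.1·486)·495 − 610·827 = 0 → M_B = 636800 N·mm.

B_x = 0, B_y = 877.3 N, M_B = 636800 N·mm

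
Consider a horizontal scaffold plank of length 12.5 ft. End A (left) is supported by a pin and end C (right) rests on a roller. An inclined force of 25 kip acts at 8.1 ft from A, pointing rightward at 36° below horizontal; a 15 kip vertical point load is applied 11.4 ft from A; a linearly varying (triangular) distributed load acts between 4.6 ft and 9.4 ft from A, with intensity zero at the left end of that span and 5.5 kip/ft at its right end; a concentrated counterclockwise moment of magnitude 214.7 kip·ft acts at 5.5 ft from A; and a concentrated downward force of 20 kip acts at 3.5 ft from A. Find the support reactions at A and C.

Resultant of the triangular load: ½ × 5.5 × 4.8 = 13.2 kip, acting at 7.8 ft from A (one-third of the span from the peak).
Taking moments about A: C_y·12.5 − 25·sin36°·8.1 − 15·11.4 − (½·5.5·4.8)·7.8 + 214.7 − 20·3.5 = 0 → C_y = 248.287/12.5 = 19.863 ≈ 19.86 kip.
ΣF_y = 0: A_y + 19.863 − 25·sin36° − 15 − ½·5.5·4.8 − 20 = 0 → A_y = 43.03 kip.
ΣF_x = 0: A_x + 25·cos36° = 0 → A_x = -20.23 kip.

A_x = -20.23 kip, A_y = 43.03 kip, C_y = 19.86 kip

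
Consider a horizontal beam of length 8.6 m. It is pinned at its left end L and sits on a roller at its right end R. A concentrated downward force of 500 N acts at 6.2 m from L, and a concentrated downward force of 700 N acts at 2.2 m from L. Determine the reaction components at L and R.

ΣM about L: R_y·8.6 − 500·6.2 − 700·2.2 = 0 → R_y = 4640/8.6 = 539.535 ≈ 539.5 N.
ΣF_y = 0: L_y + 539.535 − 500 − 700 = 0 → L_y = 660.5 N.
ΣF_x = 0: no horizontal applied forces, so L_x = 0.

L_x = 0, L_y = 660.5 N, R_y = 539.5 N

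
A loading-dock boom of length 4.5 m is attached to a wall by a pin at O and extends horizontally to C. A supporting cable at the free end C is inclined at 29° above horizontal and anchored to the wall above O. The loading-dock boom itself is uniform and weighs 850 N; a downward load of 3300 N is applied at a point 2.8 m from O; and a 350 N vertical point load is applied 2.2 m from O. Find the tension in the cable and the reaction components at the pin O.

T = 5465 N, O_x = 4780 N, O_y = 1851 N

ΣM about O: T·sin29°·4.5 − 850·2.25 − 3300·2.8 − 350·2.2 = 0 → T = 11922.5/(4.5·0.48481) = 5464.91 ≈ 5465 N.
ΣF_x = 0: O_x − T·cos29° = 0 → O_x = 5464.91 × 0.87462 = 4780 N.
ΣF_y = 0: O_y + T·sin29° − 850 − 3300 − 350 = 0 → O_y = 4500 − 5464.91 × 0.48481 = 1851 N.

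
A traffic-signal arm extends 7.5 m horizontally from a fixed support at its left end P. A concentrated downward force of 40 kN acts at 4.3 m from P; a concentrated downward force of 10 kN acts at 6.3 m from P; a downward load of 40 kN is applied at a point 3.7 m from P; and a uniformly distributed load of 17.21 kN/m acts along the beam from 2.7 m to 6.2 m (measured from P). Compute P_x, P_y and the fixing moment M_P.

P_x = 0, P_y = 150.2 kN, M_P = 651.0 kN·m

Resultant of the distributed load: 17.21 × 3.5 = 60.235 kN at 4.45 m from P.
ΣF_x = 0: P_x = 0.
ΣF_y = 0: P_y − 40 − 10 − 40 − 17.21·3.5 = 0 → P_y = 150.2 kN.
ΣM about P: M_P − 40·4.3 − 10·6.3 − 40·3.7 − (17.21·3.5)·4.45 = 0 → M_P = 651.0 kN·m.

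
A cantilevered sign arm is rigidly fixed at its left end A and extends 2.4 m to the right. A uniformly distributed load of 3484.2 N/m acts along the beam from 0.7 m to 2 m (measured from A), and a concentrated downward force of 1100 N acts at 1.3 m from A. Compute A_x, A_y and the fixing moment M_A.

Resultant of the distributed load: 3484.2 × 1.3 = 4529.46 N at 1.35 m from A.
ΣF_x = 0: A_x = 0.
ΣF_y = 0: A_y − 3484.2·1.3 − 1100 = 0 → A_y = 5629 N.
ΣM about A: M_A − (3484.2·1.3)·1.35 − 1100·1.3 = 0 → M_A = 7545 N·m.

A_x = 0, A_y = 5629 N, M_A = 7545 N·m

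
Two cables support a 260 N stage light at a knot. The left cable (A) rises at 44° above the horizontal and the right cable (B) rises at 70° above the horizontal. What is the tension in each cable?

T_A = 97.34 N, T_B = 204.7 N

ΣF_x = 0: −T_A·cos44° + T_B·cos70° = 0 → T_B = 2.10321·T_A.
ΣF_y = 0: T_A·sin44° + T_B·sin70° = 260.
Substitute: T_A·(0.694658 + 2.10321·0.939693) = 260 → T_A = 97.3407 ≈ 97.34 N.
Then T_B = 2.10321 × 97.3407 = 204.7 N.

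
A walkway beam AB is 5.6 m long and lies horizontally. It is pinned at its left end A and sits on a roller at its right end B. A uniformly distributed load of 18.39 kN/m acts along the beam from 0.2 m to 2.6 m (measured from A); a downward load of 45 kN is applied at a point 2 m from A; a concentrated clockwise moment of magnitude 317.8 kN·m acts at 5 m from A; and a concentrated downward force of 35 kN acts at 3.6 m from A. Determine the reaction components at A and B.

A_x = 0, A_y = 17.78 kN, B_y = 106.4 kN

Resultant of the distributed load: 18.39 × 2.4 = 44.136 kN at 1.4 m from A.
ΣM about A: B_y·5.6 − (18.39·2.4)·1.4 − 45·2 − 317.8 − 35·3.6 = 0 → B_y = 595.5904/5.6 = 106.355 ≈ 106.4 kN.
ΣF_y = 0: A_y + 106.355 − 18.39·2.4 − 45 − 35 = 0 → A_y = 17.78 kN.
ΣF_x = 0: no horizontal applied forces, so A_x = 0.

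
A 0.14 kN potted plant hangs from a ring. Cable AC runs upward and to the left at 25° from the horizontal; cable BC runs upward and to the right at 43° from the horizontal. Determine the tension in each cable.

T_AC = 0.1104 kN, T_BC = 0.1368 kN

ΣF_x = 0: −T_AC·cos25° + T_BC·cos43° = 0 → T_BC = 1.23922·T_AC.
ΣF_y = 0: T_AC·sin25° + T_BC·sin43° = 0.14.
Substitute: T_AC·(0.422618 + 1.23922·0.681998) = 0.14 → T_AC = 0.110431 ≈ 0.1104 kN.
Then T_BC = 1.23922 × 0.110431 = 0.1368 kN.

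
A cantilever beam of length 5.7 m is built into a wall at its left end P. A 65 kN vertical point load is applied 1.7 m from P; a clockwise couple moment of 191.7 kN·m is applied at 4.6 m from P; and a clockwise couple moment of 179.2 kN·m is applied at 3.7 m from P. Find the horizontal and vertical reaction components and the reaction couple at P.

P_x = 0, P_y = 65.00 kN, M_P = 481.4 kN·m

ΣF_x = 0: P_x = 0.
ΣF_y = 0: P_y − 65 = 0 → P_y = 65.00 kN.
ΣM about P: M_P − 65·1.7 − 191.7 − 179.2 = 0 → M_P = 481.4 kN·m.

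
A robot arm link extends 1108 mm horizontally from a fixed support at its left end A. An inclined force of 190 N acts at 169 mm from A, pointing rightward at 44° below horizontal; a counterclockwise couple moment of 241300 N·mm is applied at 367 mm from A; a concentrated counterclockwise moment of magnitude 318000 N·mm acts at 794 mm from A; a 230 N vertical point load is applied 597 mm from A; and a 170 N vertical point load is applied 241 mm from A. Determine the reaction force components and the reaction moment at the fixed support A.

ΣF_x = 0: A_x + 190·cos44° = 0 → A_x = -136.7 N.
ΣF_y = 0: A_y − 190·sin44° − 230 − 170 = 0 → A_y = 532.0 N.
ΣM about A: M_A − 190·sin44°·169 + 241300 + 318000 − 230·597 − 170·241 = 0 → M_A = -358700 N·mm.

A_x = -136.7 N, A_y = 532.0 N, M_A = -358700 N·mm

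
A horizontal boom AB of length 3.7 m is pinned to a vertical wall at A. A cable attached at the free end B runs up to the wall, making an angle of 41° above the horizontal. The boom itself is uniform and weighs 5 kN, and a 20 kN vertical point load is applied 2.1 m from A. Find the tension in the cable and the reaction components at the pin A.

ΣM about A: T·sin41°·3.7 − 5·1.85 − 20·2.1 = 0 → T = 51.25/(3.7·0.656059) = 21.113 ≈ 21.11 kN.
ΣF_x = 0: A_x − T·cos41° = 0 → A_x = 21.113 × 0.75471 = 15.93 kN.
ΣF_y = 0: A_y + T·sin41° − 5 − 20 = 0 → A_y = 25 − 21.113 × 0.656059 = 11.15 kN.

T = 21.11 kN, A_x = 15.93 kN, A_y = 11.15 kN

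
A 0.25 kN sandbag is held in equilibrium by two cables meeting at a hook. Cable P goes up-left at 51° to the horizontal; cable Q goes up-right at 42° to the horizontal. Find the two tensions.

T_P = 0.1860 kN, T_Q = 0.1575 kN

ΣF_x = 0: −T_P·cos51° + T_Q·cos42° = 0 → T_Q = 0.846834·T_P.
ΣF_y = 0: T_P·sin51° + T_Q·sin42° = 0.25.
Substitute: T_P·(0.777146 + 0.846834·0.669131) = 0.25 → T_P = 0.186041 ≈ 0.1860 kN.
Then T_Q = 0.846834 × 0.186041 = 0.1575 kN.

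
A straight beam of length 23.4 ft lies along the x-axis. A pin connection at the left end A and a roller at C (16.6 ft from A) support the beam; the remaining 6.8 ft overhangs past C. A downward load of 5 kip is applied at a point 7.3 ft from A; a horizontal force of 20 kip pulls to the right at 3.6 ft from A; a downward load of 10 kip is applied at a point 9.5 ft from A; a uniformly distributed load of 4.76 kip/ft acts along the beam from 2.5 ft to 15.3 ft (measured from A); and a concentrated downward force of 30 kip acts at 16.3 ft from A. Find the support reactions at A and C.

Resultant of the distributed load: 4.76 × 12.8 = 60.928 kip at 8.9 ft from A.
Taking moments about A: C_y·16.6 − 5·7.3 − 10·9.5 − (4.76·12.8)·8.9 − 30·16.3 = 0 → C_y = 1162.7592/16.6 = 70.0457 ≈ 70.05 kip.
ΣF_y = 0: A_y + 70.0457 − 5 − 10 − 4.76·12.8 − 30 = 0 → A_y = 35.88 kip.
ΣF_x = 0: A_x + 20 = 0 → A_x = -20.00 kip.

A_x = -20.00 kip, A_y = 35.88 kip, C_y = 70.05 kip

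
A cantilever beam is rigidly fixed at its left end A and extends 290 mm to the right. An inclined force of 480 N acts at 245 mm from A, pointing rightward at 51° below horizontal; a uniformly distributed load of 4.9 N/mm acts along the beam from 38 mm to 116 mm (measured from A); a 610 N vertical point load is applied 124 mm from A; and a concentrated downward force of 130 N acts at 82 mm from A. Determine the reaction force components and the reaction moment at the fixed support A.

Resultant of the distributed load: 4.9 × 78 = 382.2 N at 77 mm from A.
ΣF_x = 0: A_x + 480·cos51° = 0 → A_x = -302.1 N.
ΣF_y = 0: A_y − 480·sin51° − 4.9·78 − 610 − 130 = 0 → A_y = 1495 N.
ΣM about A: M_A − 480·sin51°·245 − (4.9·78)·77 − 610·124 − 130·82 = 0 → M_A = 207100 N·mm.

A_x = -302.1 N, A_y = 1495 N, M_A = 207100 N·mm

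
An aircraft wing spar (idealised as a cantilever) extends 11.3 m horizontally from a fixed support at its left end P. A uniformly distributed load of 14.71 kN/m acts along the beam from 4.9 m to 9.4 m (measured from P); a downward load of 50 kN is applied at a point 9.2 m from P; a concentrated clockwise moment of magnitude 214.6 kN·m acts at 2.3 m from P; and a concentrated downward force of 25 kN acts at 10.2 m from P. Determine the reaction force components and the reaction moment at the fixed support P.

P_x = 0, P_y = 141.2 kN, M_P = 1403 kN·m

Resultant of the distributed load: 14.71 × 4.5 = 66.195 kN at 7.15 m from P.
ΣF_x = 0: P_x = 0.
ΣF_y = 0: P_y − 14.71·4.5 − 50 − 25 = 0 → P_y = 141.2 kN.
ΣM about P: M_P − (14.71·4.5)·7.15 − 50·9.2 − 214.6 − 25·10.2 = 0 → M_P = 1403 kN·m.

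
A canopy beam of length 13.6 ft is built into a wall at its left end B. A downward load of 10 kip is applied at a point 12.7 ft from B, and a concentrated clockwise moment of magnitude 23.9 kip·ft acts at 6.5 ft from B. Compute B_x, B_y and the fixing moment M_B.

ΣF_x = 0: B_x = 0.
ΣF_y = 0: B_y − 10 = 0 → B_y = 10.00 kip.
ΣM about B: M_B − 10·12.7 − 23.9 = 0 → M_B = 150.9 kip·ft.

B_x = 0, B_y = 10.00 kip, M_B = 150.9 kip·ft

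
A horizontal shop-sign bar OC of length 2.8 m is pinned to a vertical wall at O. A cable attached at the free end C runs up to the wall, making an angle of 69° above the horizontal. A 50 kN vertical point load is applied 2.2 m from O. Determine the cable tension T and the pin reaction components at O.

T = 42.08 kN, O_x = 15.08 kN, O_y = 10.71 kN

ΣM about O: T·sin69°·2.8 − 50·2.2 = 0 → T = 110/(2.8·0.93358) = 42.0807 ≈ 42.08 kN.
ΣF_x = 0: O_x − T·cos69° = 0 → O_x = 42.0807 × 0.358368 = 15.08 kN.
ΣF_y = 0: O_y + T·sin69° − 50 = 0 → O_y = 50 − 42.0807 × 0.93358 = 10.71 kN.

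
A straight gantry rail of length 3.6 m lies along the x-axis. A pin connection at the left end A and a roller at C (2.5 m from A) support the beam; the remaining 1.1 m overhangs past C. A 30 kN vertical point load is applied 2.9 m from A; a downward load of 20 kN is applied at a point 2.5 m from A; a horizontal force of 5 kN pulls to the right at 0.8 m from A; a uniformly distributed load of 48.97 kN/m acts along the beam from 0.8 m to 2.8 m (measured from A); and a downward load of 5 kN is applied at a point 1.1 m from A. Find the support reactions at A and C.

Resultant of the distributed load: 48.97 × 2 = 97.94 kN at 1.8 m from A.
Moments about A: C_y·2.5 − 30·2.9 − 20·2.5 − (48.97·2)·1.8 − 5·1.1 = 0 → C_y = 318.792/2.5 = 127.517 ≈ 127.5 kN.
ΣF_y = 0: A_y + 127.517 − 30 − 20 − 48.97·2 − 5 = 0 → A_y = 25.42 kN.
ΣF_x = 0: A_x + 5 = 0 → A_x = -5.000 kN.

A_x = -5.000 kN, A_y = 25.42 kN, C_y = 127.5 kN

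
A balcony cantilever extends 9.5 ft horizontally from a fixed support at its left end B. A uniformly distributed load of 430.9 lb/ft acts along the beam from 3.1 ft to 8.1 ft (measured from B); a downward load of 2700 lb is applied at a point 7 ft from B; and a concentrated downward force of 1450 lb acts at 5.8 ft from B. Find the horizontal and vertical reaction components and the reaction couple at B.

B_x = 0, B_y = 6304 lb, M_B = 39380 lb·ft

Resultant of the distributed load: 430.9 × 5 = 2154.5 lb at 5.6 ft from B.
ΣF_x = 0: B_x = 0.
ΣF_y = 0: B_y − 430.9·5 − 2700 − 1450 = 0 → B_y = 6304 lb.
ΣM about B: M_B − (430.9·5)·5.6 − 2700·7 − 1450·5.8 = 0 → M_B = 39380 lb·ft.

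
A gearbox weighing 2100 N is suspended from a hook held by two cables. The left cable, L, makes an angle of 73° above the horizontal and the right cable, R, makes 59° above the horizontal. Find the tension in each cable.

T_L = 1455 N, T_R = 826.2 N

ΣF_x = 0: −T_L·cos73° + T_R·cos59° = 0 → T_R = 0.56767·T_L.
ΣF_y = 0: T_L·sin73° + T_R·sin59° = 2100.
Substitute: T_L·(0.956305 + 0.56767·0.857167) = 2100 → T_L = 1455.41 ≈ 1455 N.
Then T_R = 0.56767 × 1455.41 = 826.2 N.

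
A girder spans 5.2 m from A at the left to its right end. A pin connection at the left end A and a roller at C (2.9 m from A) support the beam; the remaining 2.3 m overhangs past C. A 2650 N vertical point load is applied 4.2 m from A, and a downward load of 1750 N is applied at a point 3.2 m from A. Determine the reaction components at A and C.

A_x = 0, A_y = -1369 N, C_y = 5769 N

ΣM about A: C_y·2.9 − 2650·4.2 − 1750·3.2 = 0 → C_y = 16730/2.9 = 5768.97 ≈ 5769 N.
ΣF_y = 0: A_y + 5768.97 − 2650 − 1750 = 0 → A_y = -1369 N.
ΣF_x = 0: no horizontal applied forces, so A_x = 0.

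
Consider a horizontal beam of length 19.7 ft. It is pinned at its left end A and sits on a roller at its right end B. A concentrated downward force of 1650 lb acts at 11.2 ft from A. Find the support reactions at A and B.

A_x = 0, A_y = 711.9 lb, B_y = 938.1 lb

Taking moments about A: B_y·19.7 − 1650·11.2 = 0 → B_y = 18480/19.7 = 938.071 ≈ 938.1 lb.
ΣF_y = 0: A_y + 938.071 − 1650 = 0 → A_y = 711.9 lb.
ΣF_x = 0: no horizontal applied forces, so A_x = 0.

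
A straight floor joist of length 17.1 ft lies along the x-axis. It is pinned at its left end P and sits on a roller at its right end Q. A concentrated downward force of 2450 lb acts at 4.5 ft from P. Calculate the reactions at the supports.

Taking moments about P: Q_y·17.1 − 2450·4.5 = 0 → Q_y = 11025/17.1 = 644.737 ≈ 644.7 lb.
ΣF_y = 0: P_y + 644.737 − 2450 = 0 → P_y = 1805 lb.
ΣF_x = 0: no horizontal applied forces, so P_x = 0.

P_x = 0, P_y = 1805 lb, Q_y = 644.7 lb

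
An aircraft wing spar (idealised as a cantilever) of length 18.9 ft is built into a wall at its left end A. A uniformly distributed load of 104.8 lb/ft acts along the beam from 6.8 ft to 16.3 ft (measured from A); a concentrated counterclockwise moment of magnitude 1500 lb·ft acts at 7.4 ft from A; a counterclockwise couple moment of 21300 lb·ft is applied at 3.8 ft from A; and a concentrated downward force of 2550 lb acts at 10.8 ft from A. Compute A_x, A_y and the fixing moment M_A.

Resultant of the distributed load: 104.8 × 9.5 = 995.6 lb at 11.55 ft from A.
ΣF_x = 0: A_x = 0.
ΣF_y = 0: A_y − 104.8·9.5 − 2550 = 0 → A_y = 3546 lb.
ΣM about A: M_A − (104.8·9.5)·11.55 + 1500 + 21300 − 2550·10.8 = 0 → M_A = 16240 lb·ft.

A_x = 0, A_y = 3546 lb, M_A = 16240 lb·ft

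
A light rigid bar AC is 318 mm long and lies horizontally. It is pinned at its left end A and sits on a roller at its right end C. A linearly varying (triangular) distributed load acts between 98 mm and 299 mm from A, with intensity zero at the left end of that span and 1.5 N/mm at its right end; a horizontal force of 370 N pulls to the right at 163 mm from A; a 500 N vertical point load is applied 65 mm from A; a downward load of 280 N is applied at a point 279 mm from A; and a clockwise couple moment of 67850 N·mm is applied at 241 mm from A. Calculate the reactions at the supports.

A_x = -370.0 N, A_y = 259.5 N, C_y = 671.2 N

Resultant of the triangular load: ½ × 1.5 × 201 = 150.75 N, acting at 232 mm from A (one-third of the span from the peak).
Moments about A: C_y·318 − (½·1.5·201)·232 − 500·65 − 280·279 − 67850 = 0 → C_y = 213444/318 = 671.208 ≈ 671.2 N.
ΣF_y = 0: A_y + 671.208 − ½·1.5·201 − 500 − 280 = 0 → A_y = 259.5 N.
ΣF_x = 0: A_x + 370 = 0 → A_x = -370.0 N.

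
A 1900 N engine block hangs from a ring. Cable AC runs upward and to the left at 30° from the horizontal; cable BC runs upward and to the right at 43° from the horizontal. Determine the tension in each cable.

ΣF_x = 0: −T_AC·cos30° + T_BC·cos43° = 0 → T_BC = 1.18414·T_AC.
ΣF_y = 0: T_AC·sin30° + T_BC·sin43° = 1900.
Substitute: T_AC·(0.5 + 1.18414·0.681998) = 1900 → T_AC = 1453.06 ≈ 1453 N.
Then T_BC = 1.18414 × 1453.06 = 1721 N.

T_AC = 1453 N, T_BC = 1721 N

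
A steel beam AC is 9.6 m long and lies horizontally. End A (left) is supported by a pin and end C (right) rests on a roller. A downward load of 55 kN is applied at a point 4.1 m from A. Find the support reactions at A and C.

A_x = 0, A_y = 31.51 kN, C_y = 23.49 kN

Taking moments about A: C_y·9.6 − 55·4.1 = 0 → C_y = 225.5/9.6 = 23.4896 ≈ 23.49 kN.
ΣF_y = 0: A_y + 23.4896 − 55 = 0 → A_y = 31.51 kN.
ΣF_x = 0: no horizontal applied forces, so A_x = 0.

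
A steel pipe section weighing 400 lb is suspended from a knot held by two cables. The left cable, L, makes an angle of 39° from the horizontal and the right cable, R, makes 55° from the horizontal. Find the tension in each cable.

T_L = 230.0 lb, T_R = 311.6 lb

ΣF_x = 0: −T_L·cos39° + T_R·cos55° = 0 → T_R = 1.35491·T_L.
ΣF_y = 0: T_L·sin39° + T_R·sin55° = 400.
Substitute: T_L·(0.62932 + 1.35491·0.819152) = 400 → T_L = 229.991 ≈ 230.0 lb.
Then T_R = 1.35491 × 229.991 = 311.6 lb.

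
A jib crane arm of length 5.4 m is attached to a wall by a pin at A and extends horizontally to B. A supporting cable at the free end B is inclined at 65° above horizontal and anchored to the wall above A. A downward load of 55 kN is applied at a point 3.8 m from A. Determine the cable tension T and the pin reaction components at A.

T = 42.70 kN, A_x = 18.05 kN, A_y = 16.30 kN

ΣM about A: T·sin65°·5.4 − 55·3.8 = 0 → T = 209/(5.4·0.906308) = 42.7048 ≈ 42.70 kN.
ΣF_x = 0: A_x − T·cos65° = 0 → A_x = 42.7048 × 0.422618 = 18.05 kN.
ΣF_y = 0: A_y + T·sin65° − 55 = 0 → A_y = 55 − 42.7048 × 0.906308 = 16.30 kN.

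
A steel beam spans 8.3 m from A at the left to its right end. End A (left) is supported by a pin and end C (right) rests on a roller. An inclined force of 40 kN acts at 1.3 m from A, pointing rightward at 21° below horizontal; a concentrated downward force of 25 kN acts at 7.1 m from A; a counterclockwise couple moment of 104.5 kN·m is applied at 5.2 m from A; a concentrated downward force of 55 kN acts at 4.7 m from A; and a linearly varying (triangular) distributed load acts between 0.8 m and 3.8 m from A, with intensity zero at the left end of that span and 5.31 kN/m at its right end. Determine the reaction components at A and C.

Resultant of the triangular load: ½ × 5.31 × 3 = 7.965 kN, acting at 2.8 m from A (one-third of the span from the peak).
Moments about A: C_y·8.3 − 40·sin21°·1.3 − 25·7.1 + 104.5 − 55·4.7 − (½·5.31·3)·2.8 = 0 → C_y = 372.437/8.3 = 44.8719 ≈ 44.87 kN.
ΣF_y = 0: A_y + 44.8719 − 40·sin21° − 25 − 55 − ½·5.31·3 = 0 → A_y = 57.43 kN.
ΣF_x = 0: A_x + 40·cos21° = 0 → A_x = -37.34 kN.

A_x = -37.34 kN, A_y = 57.43 kN, C_y = 44.87 kN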